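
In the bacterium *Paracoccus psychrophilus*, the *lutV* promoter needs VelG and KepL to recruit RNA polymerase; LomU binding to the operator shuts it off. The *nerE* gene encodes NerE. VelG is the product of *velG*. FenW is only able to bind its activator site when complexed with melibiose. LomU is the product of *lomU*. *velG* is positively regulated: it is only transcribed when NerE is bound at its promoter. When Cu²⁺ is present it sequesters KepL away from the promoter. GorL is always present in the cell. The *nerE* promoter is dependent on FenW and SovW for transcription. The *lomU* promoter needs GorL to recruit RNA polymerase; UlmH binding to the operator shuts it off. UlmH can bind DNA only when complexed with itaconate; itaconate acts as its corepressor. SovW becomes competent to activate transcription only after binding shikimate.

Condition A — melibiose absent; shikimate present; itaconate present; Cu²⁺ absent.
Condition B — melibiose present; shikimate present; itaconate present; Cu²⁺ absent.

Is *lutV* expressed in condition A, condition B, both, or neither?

Condition A:
Melibiose is absent, so FenW is inactive.
Shikimate is present, so SovW is active.
Required activator FenW is absent, so *nerE* is not transcribed.
So NerE is not produced.
Required activator NerE is absent, so *velG* is not transcribed.
So VelG is not produced.
GorL is produced constitutively and is active.
Itaconate is present, so UlmH is active.
With repressor UlmH bound, *lomU* is not transcribed.
So LomU is not produced.
Cu²⁺ is absent, so KepL is active.
Required activator VelG is absent, so *lutV* is not transcribed.
→ *lutV* is OFF in A.
Condition B:
Melibiose is present, so FenW is active.
Shikimate is present, so SovW is active.
No repressor is bound and FenW and SovW are active, so *nerE* is transcribed.
So NerE is produced and active.
No repressor is bound and NerE is active, so *velG* is transcribed.
So VelG is produced and active.
GorL is produced constitutively and is active.
Itaconate is present, so UlmH is active.
With repressor UlmH bound, *lomU* is not transcribed.
So LomU is not produced.
Cu²⁺ is absent, so KepL is active.
No repressor is bound and VelG and KepL are active, so *lutV* is transcribed.
→ *lutV* is ON in B.

B only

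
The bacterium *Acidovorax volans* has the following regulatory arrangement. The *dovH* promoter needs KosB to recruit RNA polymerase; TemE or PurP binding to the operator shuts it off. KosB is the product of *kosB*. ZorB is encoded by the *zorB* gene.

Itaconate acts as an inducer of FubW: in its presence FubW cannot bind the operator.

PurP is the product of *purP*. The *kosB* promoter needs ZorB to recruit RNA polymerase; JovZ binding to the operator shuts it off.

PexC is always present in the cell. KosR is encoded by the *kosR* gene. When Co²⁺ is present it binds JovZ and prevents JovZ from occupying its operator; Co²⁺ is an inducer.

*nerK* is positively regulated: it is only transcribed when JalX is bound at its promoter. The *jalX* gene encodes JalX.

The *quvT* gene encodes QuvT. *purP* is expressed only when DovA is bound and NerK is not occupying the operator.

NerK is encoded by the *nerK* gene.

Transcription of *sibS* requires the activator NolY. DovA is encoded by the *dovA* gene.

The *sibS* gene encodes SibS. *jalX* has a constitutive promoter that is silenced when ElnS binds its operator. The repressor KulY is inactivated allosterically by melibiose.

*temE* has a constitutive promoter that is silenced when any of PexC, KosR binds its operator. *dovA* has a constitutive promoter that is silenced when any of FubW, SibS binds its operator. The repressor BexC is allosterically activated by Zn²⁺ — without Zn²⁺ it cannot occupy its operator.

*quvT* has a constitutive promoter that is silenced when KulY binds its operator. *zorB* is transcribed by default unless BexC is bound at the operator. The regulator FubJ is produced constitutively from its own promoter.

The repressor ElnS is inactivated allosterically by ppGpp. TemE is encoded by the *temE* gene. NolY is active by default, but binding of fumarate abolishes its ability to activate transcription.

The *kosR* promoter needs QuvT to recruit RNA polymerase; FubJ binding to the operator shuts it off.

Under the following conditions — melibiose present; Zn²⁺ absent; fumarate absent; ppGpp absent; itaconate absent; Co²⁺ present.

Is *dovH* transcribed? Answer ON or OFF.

ON

PexC is produced constitutively and is active.
FubJ is produced constitutively and is active.
Melibiose is present, so KulY is inactive.
With no repressor bound, *quvT* is transcribed.
So QuvT is produced and active.
With repressor FubJ bound, *kosR* is not transcribed.
So KosR is not produced.
With repressor PexC bound, *temE* is not transcribed.
So TemE is not produced.
ppGpp is absent, so ElnS is active.
With repressor ElnS bound, *jalX* is not transcribed.
So JalX is not produced.
Required activator JalX is absent, so *nerK* is not transcribed.
So NerK is not produced.
Itaconate is absent, so FubW is active.
Fumarate is absent, so NolY is active.
No repressor is bound and NolY is active, so *sibS* is transcribed.
So SibS is produced and active.
With repressor FubW bound, *dovA* is not transcribed.
So DovA is not produced.
Required activator DovA is absent, so *purP* is not transcribed.
So PurP is not produced.
Co²⁺ is present, so JovZ is inactive.
Zn²⁺ is absent, so BexC is inactive.
With no repressor bound, *zorB* is transcribed.
So ZorB is produced and active.
No repressor is bound and ZorB is active, so *kosB* is transcribed.
So KosB is produced and active.
No repressor is bound and KosB is active, so *dovH* is transcribed.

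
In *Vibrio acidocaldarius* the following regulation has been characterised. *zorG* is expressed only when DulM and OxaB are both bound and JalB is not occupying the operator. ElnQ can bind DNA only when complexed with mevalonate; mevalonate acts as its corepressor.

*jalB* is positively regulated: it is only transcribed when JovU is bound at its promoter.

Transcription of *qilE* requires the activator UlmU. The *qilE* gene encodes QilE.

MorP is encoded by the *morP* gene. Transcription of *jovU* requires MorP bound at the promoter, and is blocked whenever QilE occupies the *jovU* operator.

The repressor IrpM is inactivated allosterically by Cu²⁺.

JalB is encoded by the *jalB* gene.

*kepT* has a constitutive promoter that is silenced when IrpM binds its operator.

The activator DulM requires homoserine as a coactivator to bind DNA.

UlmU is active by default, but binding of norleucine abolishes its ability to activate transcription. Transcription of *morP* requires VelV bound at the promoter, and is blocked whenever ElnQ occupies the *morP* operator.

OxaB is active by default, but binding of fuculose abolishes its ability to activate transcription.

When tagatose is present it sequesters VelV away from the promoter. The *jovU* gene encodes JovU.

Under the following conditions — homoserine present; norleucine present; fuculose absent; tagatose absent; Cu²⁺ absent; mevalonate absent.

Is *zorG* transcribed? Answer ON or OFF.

OFF

Homoserine is present, so DulM is active.
Norleucine is present, so UlmU is inactive.
Required activator UlmU is absent, so *qilE* is not transcribed.
So QilE is not produced.
Tagatose is absent, so VelV is active.
Mevalonate is absent, so ElnQ is inactive.
No repressor is bound and VelV is active, so *morP* is transcribed.
So MorP is produced and active.
No repressor is bound and MorP is active, so *jovU* is transcribed.
So JovU is produced and active.
No repressor is bound and JovU is active, so *jalB* is transcribed.
So JalB is produced and active.
Fuculose is absent, so OxaB is active.
With repressor JalB bound, *zorG* is not transcribed.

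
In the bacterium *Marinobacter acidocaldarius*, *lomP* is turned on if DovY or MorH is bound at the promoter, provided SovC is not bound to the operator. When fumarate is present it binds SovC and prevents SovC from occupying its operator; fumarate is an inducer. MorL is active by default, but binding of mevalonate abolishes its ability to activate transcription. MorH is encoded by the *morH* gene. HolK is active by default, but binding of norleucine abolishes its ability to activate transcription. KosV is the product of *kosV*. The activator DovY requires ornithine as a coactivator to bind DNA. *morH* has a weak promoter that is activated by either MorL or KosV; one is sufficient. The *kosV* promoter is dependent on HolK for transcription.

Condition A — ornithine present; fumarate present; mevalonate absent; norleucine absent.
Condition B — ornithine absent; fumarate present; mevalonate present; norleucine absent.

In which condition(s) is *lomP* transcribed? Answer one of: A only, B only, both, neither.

both

Condition A:
Ornithine is present, so DovY is active.
Fumarate is present, so SovC is inactive.
Mevalonate is absent, so MorL is active.
Norleucine is absent, so HolK is active.
No repressor is bound and HolK is active, so *kosV* is transcribed.
So KosV is produced and active.
Activator MorL is present, so *morH* is transcribed.
So MorH is produced and active.
Activator DovY is present, so *lomP* is transcribed.
→ *lomP* is ON in A.
Condition B:
Ornithine is absent, so DovY is inactive.
Fumarate is present, so SovC is inactive.
Mevalonate is present, so MorL is inactive.
Norleucine is absent, so HolK is active.
No repressor is bound and HolK is active, so *kosV* is transcribed.
So KosV is produced and active.
Activator KosV is present, so *morH* is transcribed.
So MorH is produced and active.
Activator MorH is present, so *lomP* is transcribed.
→ *lomP* is ON in B.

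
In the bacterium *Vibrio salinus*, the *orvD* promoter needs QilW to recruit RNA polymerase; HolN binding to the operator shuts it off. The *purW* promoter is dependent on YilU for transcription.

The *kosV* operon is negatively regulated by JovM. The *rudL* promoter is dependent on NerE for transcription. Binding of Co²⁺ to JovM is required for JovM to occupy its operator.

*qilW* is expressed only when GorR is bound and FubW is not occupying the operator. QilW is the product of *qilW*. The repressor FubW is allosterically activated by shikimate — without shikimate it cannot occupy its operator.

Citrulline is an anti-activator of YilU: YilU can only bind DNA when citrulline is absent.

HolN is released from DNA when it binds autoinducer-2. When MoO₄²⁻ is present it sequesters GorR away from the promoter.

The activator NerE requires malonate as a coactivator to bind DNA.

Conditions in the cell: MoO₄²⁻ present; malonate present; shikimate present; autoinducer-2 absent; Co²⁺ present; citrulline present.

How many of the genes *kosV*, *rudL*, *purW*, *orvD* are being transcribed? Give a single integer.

Co²⁺ is present, so JovM is active.
With repressor JovM bound, *kosV* is not transcribed.
→ *kosV* is OFF.
Malonate is present, so NerE is active.
No repressor is bound and NerE is active, so *rudL* is transcribed.
→ *rudL* is ON.
Citrulline is present, so YilU is inactive.
Required activator YilU is absent, so *purW* is not transcribed.
→ *purW* is OFF.
MoO₄²⁻ is present, so GorR is inactive.
Shikimate is present, so FubW is active.
With repressor FubW bound, *qilW* is not transcribed.
So QilW is not produced.
Autoinducer-2 is absent, so HolN is active.
With repressor HolN bound, *orvD* is not transcribed.
→ *orvD* is OFF.
1 of the 4 genes is transcribed.

1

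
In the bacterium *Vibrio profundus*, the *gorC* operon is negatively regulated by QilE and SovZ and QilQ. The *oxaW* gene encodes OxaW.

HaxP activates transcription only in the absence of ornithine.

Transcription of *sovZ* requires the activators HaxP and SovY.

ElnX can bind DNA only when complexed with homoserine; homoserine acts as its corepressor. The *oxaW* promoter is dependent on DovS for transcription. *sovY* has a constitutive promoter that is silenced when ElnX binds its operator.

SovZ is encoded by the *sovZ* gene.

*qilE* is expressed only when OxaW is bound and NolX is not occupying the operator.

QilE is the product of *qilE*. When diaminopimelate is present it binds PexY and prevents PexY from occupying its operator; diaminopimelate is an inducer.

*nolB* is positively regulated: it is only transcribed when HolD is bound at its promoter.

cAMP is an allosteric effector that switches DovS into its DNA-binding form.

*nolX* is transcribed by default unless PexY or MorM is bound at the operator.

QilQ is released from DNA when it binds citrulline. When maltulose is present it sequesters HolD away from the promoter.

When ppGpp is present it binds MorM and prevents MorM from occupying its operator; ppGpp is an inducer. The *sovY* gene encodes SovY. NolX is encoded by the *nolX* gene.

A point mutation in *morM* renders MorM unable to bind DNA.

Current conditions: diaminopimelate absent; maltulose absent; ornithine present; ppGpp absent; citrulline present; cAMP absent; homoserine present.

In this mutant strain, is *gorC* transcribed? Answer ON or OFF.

ON

Diaminopimelate is absent, so PexY is active.
MorM is non-functional in this strain, so it has no effect.
With repressor PexY bound, *nolX* is not transcribed.
So NolX is not produced.
cAMP is absent, so DovS is inactive.
Required activator DovS is absent, so *oxaW* is not transcribed.
So OxaW is not produced.
Required activator OxaW is absent, so *qilE* is not transcribed.
So QilE is not produced.
Ornithine is present, so HaxP is inactive.
Homoserine is present, so ElnX is active.
With repressor ElnX bound, *sovY* is not transcribed.
So SovY is not produced.
Required activator HaxP is absent, so *sovZ* is not transcribed.
So SovZ is not produced.
Citrulline is present, so QilQ is inactive.
With no repressor bound, *gorC* is transcribed.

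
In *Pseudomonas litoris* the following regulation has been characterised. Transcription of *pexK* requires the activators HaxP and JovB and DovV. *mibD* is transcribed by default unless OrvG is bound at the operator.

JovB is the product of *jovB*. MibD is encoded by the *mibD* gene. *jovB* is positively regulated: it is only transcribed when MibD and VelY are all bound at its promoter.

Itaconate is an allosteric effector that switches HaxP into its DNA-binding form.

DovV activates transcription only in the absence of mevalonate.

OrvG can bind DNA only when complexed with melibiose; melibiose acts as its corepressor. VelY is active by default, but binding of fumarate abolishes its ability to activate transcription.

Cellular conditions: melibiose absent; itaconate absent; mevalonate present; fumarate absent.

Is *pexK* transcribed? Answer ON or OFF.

Itaconate is absent, so HaxP is inactive.
Melibiose is absent, so OrvG is inactive.
With no repressor bound, *mibD* is transcribed.
So MibD is produced and active.
Fumarate is absent, so VelY is active.
No repressor is bound and MibD and VelY are active, so *jovB* is transcribed.
So JovB is produced and active.
Mevalonate is present, so DovV is inactive.
Required activator HaxP is absent, so *pexK* is not transcribed.

OFF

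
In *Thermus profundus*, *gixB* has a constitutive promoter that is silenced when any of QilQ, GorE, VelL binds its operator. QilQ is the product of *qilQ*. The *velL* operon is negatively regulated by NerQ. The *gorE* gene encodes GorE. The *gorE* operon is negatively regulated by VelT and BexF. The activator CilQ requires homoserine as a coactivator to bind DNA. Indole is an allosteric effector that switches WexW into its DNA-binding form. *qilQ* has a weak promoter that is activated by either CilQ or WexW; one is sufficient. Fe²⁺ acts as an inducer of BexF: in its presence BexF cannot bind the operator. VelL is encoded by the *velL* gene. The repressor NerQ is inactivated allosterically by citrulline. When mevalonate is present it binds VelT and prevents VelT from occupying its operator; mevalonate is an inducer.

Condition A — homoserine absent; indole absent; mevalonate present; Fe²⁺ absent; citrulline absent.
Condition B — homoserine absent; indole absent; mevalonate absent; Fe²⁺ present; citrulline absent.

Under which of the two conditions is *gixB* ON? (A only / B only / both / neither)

Condition A:
Homoserine is absent, so CilQ is inactive.
Indole is absent, so WexW is inactive.
No activator is available at the *qilQ* promoter, so *qilQ* is not transcribed.
So QilQ is not produced.
Mevalonate is present, so VelT is inactive.
Fe²⁺ is absent, so BexF is active.
With repressor BexF bound, *gorE* is not transcribed.
So GorE is not produced.
Citrulline is absent, so NerQ is active.
With repressor NerQ bound, *velL* is not transcribed.
So VelL is not produced.
With no repressor bound, *gixB* is transcribed.
→ *gixB* is ON in A.
Condition B:
Homoserine is absent, so CilQ is inactive.
Indole is absent, so WexW is inactive.
No activator is available at the *qilQ* promoter, so *qilQ* is not transcribed.
So QilQ is not produced.
Mevalonate is absent, so VelT is active.
Fe²⁺ is present, so BexF is inactive.
With repressor VelT bound, *gorE* is not transcribed.
So GorE is not produced.
Citrulline is absent, so NerQ is active.
With repressor NerQ bound, *velL* is not transcribed.
So VelL is not produced.
With no repressor bound, *gixB* is transcribed.
→ *gixB* is ON in B.

both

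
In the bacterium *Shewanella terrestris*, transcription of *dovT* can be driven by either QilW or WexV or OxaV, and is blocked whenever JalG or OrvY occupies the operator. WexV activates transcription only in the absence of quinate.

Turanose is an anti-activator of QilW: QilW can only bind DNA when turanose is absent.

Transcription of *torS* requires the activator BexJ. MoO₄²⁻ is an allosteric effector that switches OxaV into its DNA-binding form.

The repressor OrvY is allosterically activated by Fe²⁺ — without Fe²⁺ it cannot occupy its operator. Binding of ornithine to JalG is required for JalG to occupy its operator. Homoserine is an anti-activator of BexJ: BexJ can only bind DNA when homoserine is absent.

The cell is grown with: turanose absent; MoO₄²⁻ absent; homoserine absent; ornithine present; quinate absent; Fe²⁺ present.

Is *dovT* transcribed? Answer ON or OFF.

Turanose is absent, so QilW is active.
Quinate is absent, so WexV is active.
Ornithine is present, so JalG is active.
MoO₄²⁻ is absent, so OxaV is inactive.
Fe²⁺ is present, so OrvY is active.
With repressor JalG bound, *dovT* is not transcribed.

OFF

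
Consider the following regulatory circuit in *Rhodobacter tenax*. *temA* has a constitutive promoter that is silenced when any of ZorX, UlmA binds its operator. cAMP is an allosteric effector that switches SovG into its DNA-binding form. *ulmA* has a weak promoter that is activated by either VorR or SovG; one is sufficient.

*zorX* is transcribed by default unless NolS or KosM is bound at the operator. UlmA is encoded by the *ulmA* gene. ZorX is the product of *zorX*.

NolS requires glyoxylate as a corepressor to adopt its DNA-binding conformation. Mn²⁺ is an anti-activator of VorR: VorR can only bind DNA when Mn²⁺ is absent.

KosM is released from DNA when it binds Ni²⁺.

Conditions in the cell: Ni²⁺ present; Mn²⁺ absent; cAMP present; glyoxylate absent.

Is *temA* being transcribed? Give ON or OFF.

OFF

Glyoxylate is absent, so NolS is inactive.
Ni²⁺ is present, so KosM is inactive.
With no repressor bound, *zorX* is transcribed.
So ZorX is produced and active.
Mn²⁺ is absent, so VorR is active.
cAMP is present, so SovG is active.
Activator VorR is present, so *ulmA* is transcribed.
So UlmA is produced and active.
With repressor ZorX bound, *temA* is not transcribed.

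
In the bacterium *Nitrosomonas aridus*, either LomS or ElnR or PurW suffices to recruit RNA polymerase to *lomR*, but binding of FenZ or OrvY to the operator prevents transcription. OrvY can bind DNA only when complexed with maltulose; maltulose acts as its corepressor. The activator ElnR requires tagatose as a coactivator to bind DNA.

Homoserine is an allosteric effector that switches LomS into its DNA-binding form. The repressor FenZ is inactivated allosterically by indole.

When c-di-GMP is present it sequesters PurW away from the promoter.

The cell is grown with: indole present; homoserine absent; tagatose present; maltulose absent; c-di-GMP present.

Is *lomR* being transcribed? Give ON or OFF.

ON

Homoserine is absent, so LomS is inactive.
Indole is present, so FenZ is inactive.
Maltulose is absent, so OrvY is inactive.
Tagatose is present, so ElnR is active.
c-di-GMP is present, so PurW is inactive.
Activator ElnR is present, so *lomR* is transcribed.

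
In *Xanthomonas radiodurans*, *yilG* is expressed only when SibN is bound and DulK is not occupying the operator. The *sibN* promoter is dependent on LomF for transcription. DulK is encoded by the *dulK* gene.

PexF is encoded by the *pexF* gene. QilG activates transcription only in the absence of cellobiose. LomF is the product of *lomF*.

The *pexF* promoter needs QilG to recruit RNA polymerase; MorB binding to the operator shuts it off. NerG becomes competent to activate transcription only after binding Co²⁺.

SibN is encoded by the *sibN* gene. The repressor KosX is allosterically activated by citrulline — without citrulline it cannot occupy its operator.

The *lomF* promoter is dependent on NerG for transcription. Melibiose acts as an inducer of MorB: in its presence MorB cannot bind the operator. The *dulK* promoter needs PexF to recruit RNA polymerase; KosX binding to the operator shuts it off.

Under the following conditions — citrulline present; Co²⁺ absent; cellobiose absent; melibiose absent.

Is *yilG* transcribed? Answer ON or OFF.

OFF

Melibiose is absent, so MorB is active.
Cellobiose is absent, so QilG is active.
With repressor MorB bound, *pexF* is not transcribed.
So PexF is not produced.
Citrulline is present, so KosX is active.
With repressor KosX bound, *dulK* is not transcribed.
So DulK is not produced.
Co²⁺ is absent, so NerG is inactive.
Required activator NerG is absent, so *lomF* is not transcribed.
So LomF is not produced.
Required activator LomF is absent, so *sibN* is not transcribed.
So SibN is not produced.
Required activator SibN is absent, so *yilG* is not transcribed.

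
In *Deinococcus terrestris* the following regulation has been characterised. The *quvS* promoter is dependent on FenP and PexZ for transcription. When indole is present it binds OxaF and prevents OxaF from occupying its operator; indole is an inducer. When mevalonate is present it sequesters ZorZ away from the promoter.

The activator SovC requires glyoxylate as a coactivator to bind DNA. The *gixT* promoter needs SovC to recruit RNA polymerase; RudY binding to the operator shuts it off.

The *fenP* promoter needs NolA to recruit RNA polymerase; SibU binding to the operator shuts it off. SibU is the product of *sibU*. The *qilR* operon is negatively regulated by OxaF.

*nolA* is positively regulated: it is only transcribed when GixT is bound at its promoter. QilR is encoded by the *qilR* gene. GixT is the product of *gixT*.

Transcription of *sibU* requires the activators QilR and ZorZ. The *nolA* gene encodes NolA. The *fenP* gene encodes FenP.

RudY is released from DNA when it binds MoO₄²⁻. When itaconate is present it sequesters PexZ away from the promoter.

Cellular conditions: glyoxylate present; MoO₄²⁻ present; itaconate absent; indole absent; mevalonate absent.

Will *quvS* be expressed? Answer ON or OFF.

Glyoxylate is present, so SovC is active.
MoO₄²⁻ is present, so RudY is inactive.
No repressor is bound and SovC is active, so *gixT* is transcribed.
So GixT is produced and active.
No repressor is bound and GixT is active, so *nolA* is transcribed.
So NolA is produced and active.
Indole is absent, so OxaF is active.
With repressor OxaF bound, *qilR* is not transcribed.
So QilR is not produced.
Mevalonate is absent, so ZorZ is active.
Required activator QilR is absent, so *sibU* is not transcribed.
So SibU is not produced.
No repressor is bound and NolA is active, so *fenP* is transcribed.
So FenP is produced and active.
Itaconate is absent, so PexZ is active.
No repressor is bound and FenP and PexZ are active, so *quvS* is transcribed.

ON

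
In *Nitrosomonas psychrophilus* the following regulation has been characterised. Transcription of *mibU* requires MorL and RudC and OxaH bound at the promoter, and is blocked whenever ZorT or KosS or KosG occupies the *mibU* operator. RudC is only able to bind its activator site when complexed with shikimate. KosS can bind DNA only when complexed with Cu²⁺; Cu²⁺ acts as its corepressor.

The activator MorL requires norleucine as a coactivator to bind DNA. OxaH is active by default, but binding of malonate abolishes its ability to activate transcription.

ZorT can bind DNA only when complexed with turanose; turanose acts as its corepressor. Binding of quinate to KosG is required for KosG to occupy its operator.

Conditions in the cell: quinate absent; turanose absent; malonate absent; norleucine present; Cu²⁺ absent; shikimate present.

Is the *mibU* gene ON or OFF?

Turanose is absent, so ZorT is inactive.
Cu²⁺ is absent, so KosS is inactive.
Quinate is absent, so KosG is inactive.
Norleucine is present, so MorL is active.
Shikimate is present, so RudC is active.
Malonate is absent, so OxaH is active.
No repressor is bound and MorL and RudC and OxaH are active, so *mibU* is transcribed.

ON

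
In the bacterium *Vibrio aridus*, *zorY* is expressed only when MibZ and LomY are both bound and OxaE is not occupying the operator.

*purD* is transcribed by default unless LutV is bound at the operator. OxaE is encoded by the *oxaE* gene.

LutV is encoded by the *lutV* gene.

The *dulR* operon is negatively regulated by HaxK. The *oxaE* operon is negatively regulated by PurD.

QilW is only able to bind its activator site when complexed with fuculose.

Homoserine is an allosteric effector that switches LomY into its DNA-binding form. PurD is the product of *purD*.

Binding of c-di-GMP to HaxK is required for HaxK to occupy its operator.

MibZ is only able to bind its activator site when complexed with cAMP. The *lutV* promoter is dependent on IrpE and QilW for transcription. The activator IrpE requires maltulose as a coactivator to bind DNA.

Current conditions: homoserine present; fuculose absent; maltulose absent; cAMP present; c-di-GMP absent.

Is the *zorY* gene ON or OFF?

cAMP is present, so MibZ is active.
Homoserine is present, so LomY is active.
Maltulose is absent, so IrpE is inactive.
Fuculose is absent, so QilW is inactive.
Required activator IrpE is absent, so *lutV* is not transcribed.
So LutV is not produced.
With no repressor bound, *purD* is transcribed.
So PurD is produced and active.
With repressor PurD bound, *oxaE* is not transcribed.
So OxaE is not produced.
No repressor is bound and MibZ and LomY are active, so *zorY* is transcribed.

ON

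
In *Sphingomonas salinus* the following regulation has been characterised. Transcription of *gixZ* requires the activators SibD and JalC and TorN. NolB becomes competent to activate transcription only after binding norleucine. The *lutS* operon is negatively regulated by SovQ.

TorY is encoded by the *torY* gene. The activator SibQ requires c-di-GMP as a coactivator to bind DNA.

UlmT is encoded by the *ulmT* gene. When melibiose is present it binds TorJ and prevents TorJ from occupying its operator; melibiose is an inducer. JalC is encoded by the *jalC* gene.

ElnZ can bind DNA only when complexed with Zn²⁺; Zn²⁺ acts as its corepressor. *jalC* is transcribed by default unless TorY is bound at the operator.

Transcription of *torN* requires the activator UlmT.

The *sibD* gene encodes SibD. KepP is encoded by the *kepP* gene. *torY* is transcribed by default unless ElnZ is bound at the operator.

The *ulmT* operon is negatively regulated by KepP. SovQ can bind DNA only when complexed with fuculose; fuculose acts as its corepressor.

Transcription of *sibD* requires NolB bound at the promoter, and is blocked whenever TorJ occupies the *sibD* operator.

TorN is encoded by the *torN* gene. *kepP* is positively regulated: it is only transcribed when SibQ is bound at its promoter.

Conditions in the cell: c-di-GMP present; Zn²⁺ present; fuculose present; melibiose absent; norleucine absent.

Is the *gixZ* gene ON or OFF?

OFF

Melibiose is absent, so TorJ is active.
Norleucine is absent, so NolB is inactive.
With repressor TorJ bound, *sibD* is not transcribed.
So SibD is not produced.
Zn²⁺ is present, so ElnZ is active.
With repressor ElnZ bound, *torY* is not transcribed.
So TorY is not produced.
With no repressor bound, *jalC* is transcribed.
So JalC is produced and active.
c-di-GMP is present, so SibQ is active.
No repressor is bound and SibQ is active, so *kepP* is transcribed.
So KepP is produced and active.
With repressor KepP bound, *ulmT* is not transcribed.
So UlmT is not produced.
Required activator UlmT is absent, so *torN* is not transcribed.
So TorN is not produced.
Required activator SibD is absent, so *gixZ* is not transcribed.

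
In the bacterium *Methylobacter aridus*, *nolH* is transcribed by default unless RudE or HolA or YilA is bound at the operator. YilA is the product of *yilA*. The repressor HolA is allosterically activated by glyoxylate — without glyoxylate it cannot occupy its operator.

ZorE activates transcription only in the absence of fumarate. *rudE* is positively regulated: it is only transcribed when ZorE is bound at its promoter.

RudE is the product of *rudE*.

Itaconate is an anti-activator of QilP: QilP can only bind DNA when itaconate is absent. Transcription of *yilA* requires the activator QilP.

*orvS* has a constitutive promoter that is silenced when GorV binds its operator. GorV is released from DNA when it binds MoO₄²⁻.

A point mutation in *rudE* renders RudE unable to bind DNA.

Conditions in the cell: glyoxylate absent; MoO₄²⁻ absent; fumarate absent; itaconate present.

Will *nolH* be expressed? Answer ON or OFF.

ON

RudE is non-functional in this strain, so it has no effect.
Glyoxylate is absent, so HolA is inactive.
Itaconate is present, so QilP is inactive.
Required activator QilP is absent, so *yilA* is not transcribed.
So YilA is not produced.
With no repressor bound, *nolH* is transcribed.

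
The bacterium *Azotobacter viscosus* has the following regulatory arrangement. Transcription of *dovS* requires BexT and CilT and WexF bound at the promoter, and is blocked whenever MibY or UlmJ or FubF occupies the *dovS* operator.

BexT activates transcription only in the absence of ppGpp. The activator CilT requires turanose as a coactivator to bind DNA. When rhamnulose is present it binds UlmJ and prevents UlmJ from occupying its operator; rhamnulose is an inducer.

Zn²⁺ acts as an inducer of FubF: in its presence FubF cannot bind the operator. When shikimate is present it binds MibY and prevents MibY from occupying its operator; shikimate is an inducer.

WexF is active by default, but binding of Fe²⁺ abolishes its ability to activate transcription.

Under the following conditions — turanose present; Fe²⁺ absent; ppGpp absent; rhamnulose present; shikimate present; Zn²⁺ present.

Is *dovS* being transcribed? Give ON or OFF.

ON

ppGpp is absent, so BexT is active.
Turanose is present, so CilT is active.
Shikimate is present, so MibY is inactive.
Rhamnulose is present, so UlmJ is inactive.
Zn²⁺ is present, so FubF is inactive.
Fe²⁺ is absent, so WexF is active.
No repressor is bound and BexT and CilT and WexF are active, so *dovS* is transcribed.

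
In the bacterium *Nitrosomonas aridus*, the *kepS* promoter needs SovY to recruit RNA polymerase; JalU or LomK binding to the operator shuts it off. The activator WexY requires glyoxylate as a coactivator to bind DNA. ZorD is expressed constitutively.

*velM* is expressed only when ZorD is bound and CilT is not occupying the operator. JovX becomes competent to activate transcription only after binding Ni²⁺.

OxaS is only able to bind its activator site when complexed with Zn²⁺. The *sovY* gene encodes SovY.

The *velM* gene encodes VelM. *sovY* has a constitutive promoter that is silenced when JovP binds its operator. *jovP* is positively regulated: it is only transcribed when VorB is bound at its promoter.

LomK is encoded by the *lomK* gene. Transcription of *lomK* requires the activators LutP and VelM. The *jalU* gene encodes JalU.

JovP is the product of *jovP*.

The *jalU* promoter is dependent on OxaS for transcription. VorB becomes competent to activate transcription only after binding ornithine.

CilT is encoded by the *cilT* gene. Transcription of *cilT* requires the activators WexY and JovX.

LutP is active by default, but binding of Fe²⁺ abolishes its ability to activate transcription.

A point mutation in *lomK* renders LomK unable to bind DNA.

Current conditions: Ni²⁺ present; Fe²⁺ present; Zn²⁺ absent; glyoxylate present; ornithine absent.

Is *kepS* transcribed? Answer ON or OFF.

Zn²⁺ is absent, so OxaS is inactive.
Required activator OxaS is absent, so *jalU* is not transcribed.
So JalU is not produced.
LomK is non-functional in this strain, so it has no effect.
Ornithine is absent, so VorB is inactive.
Required activator VorB is absent, so *jovP* is not transcribed.
So JovP is not produced.
With no repressor bound, *sovY* is transcribed.
So SovY is produced and active.
No repressor is bound and SovY is active, so *kepS* is transcribed.

ON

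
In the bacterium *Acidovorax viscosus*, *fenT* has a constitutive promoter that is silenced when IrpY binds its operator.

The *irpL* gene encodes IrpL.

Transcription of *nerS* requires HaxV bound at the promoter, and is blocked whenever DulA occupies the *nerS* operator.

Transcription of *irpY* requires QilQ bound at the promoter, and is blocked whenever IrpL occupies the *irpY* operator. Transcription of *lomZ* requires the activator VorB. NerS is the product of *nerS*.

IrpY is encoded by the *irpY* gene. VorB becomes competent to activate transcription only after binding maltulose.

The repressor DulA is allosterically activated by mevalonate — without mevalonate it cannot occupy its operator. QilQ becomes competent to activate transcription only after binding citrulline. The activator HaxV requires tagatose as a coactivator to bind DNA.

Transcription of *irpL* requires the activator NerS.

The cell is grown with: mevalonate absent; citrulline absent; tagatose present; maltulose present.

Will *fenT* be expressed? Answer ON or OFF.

ON

Tagatose is present, so HaxV is active.
Mevalonate is absent, so DulA is inactive.
No repressor is bound and HaxV is active, so *nerS* is transcribed.
So NerS is produced and active.
No repressor is bound and NerS is active, so *irpL* is transcribed.
So IrpL is produced and active.
Citrulline is absent, so QilQ is inactive.
With repressor IrpL bound, *irpY* is not transcribed.
So IrpY is not produced.
With no repressor bound, *fenT* is transcribed.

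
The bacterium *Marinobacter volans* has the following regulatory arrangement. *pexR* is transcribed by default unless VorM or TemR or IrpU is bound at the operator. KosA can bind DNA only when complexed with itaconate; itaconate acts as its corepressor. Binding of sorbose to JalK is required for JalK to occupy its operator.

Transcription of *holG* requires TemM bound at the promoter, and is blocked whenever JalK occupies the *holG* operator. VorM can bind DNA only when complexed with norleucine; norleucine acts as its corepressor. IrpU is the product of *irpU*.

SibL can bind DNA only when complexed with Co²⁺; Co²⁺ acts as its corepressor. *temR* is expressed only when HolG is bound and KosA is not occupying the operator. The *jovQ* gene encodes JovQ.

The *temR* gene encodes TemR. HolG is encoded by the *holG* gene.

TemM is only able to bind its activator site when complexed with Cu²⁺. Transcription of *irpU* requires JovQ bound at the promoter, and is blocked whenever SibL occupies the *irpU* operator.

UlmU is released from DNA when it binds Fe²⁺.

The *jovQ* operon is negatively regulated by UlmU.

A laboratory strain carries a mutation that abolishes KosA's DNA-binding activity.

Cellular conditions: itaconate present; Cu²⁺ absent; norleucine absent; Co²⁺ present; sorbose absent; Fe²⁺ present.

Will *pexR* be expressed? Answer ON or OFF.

Norleucine is absent, so VorM is inactive.
Sorbose is absent, so JalK is inactive.
Cu²⁺ is absent, so TemM is inactive.
Required activator TemM is absent, so *holG* is not transcribed.
So HolG is not produced.
KosA is non-functional in this strain, so it has no effect.
Required activator HolG is absent, so *temR* is not transcribed.
So TemR is not produced.
Fe²⁺ is present, so UlmU is inactive.
With no repressor bound, *jovQ* is transcribed.
So JovQ is produced and active.
Co²⁺ is present, so SibL is active.
With repressor SibL bound, *irpU* is not transcribed.
So IrpU is not produced.
With no repressor bound, *pexR* is transcribed.

ON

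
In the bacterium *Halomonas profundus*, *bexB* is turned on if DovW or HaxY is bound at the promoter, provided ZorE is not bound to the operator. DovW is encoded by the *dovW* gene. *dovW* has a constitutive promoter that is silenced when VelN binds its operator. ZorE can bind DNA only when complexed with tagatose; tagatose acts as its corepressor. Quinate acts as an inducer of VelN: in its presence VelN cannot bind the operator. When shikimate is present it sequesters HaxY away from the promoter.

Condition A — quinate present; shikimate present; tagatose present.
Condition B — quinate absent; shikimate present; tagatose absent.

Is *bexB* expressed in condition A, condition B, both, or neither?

neither

Condition A:
Quinate is present, so VelN is inactive.
With no repressor bound, *dovW* is transcribed.
So DovW is produced and active.
Shikimate is present, so HaxY is inactive.
Tagatose is present, so ZorE is active.
With repressor ZorE bound, *bexB* is not transcribed.
→ *bexB* is OFF in A.
Condition B:
Quinate is absent, so VelN is active.
With repressor VelN bound, *dovW* is not transcribed.
So DovW is not produced.
Shikimate is present, so HaxY is inactive.
Tagatose is absent, so ZorE is inactive.
No activator is available at the *bexB* promoter, so *bexB* is not transcribed.
→ *bexB* is OFF in B.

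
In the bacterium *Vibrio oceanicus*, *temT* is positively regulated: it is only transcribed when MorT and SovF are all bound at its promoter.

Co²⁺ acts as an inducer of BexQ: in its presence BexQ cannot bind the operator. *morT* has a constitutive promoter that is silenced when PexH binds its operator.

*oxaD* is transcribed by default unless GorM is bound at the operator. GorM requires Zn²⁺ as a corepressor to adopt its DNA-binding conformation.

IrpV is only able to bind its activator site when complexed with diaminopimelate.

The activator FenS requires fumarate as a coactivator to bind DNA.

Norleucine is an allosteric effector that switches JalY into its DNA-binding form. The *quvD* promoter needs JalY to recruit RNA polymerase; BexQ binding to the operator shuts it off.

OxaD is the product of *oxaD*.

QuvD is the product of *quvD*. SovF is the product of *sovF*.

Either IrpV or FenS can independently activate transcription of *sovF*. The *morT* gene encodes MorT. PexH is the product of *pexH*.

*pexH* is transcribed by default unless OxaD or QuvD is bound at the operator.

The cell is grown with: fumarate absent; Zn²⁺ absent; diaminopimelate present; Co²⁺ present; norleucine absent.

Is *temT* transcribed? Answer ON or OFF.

Zn²⁺ is absent, so GorM is inactive.
With no repressor bound, *oxaD* is transcribed.
So OxaD is produced and active.
Co²⁺ is present, so BexQ is inactive.
Norleucine is absent, so JalY is inactive.
Required activator JalY is absent, so *quvD* is not transcribed.
So QuvD is not produced.
With repressor OxaD bound, *pexH* is not transcribed.
So PexH is not produced.
With no repressor bound, *morT* is transcribed.
So MorT is produced and active.
Diaminopimelate is present, so IrpV is active.
Fumarate is absent, so FenS is inactive.
Activator IrpV is present, so *sovF* is transcribed.
So SovF is produced and active.
No repressor is bound and MorT and SovF are active, so *temT* is transcribed.

ON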